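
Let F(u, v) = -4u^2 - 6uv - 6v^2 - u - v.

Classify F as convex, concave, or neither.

F is quadratic, so its Hessian is the constant matrix H = [[-8, -6], [-6, -12]].
det(H) = 60, tr(H) = -20.
det(H) > 0 and tr(H) < 0, so H is negative definite everywhere: concave.

concave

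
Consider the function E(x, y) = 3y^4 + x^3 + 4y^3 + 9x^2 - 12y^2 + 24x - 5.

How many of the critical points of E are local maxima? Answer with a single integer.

1

E separates as a function of x plus a function of y, so ∇E=0 decouples.
∂E/∂x = 3(x + 2)(x + 4) = 0 at x ∈ {-4, -2}; ∂E/∂y = 12y(y - 1)(y + 2) = 0 at y ∈ {-2, 0, 1}.
The Hessian is diagonal: diag(E_xx, E_yy). Second derivatives: E_xx(-4)=-6, E_xx(-2)=6; E_yy(-2)=72, E_yy(0)=-24, E_yy(1)=36.
Local maxima occur where both diagonal entries negative: (-4, 0). Count: 1.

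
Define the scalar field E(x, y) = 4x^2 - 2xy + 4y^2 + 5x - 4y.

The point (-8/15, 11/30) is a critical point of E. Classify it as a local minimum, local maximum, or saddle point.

The Hessian of E is constant: H = [[8, -2], [-2, 8]].
det(H) = 8·8 − (-2)² = 60.
det(H) > 0 and tr(H) = 16 > 0, so H is positive definite and the point is a local minimum.

local minimum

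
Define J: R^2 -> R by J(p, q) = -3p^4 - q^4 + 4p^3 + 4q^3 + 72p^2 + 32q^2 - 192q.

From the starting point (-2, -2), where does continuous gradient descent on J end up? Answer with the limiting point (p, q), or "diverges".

(0, 3)

J is separable, so gradient descent decouples: p follows -∂J/∂p, q follows -∂J/∂q.
∂J/∂p = -12p(p - 4)(p + 3); at p=-2 this is -144, so p increases.
∂J/∂q = -4(q - 4)(q - 3)(q + 4); at q=-2 this is -240, so q increases.
p converges to its nearest critical value 0 (a local min of the p-part); q converges to 3. The iterate converges to (0, 3).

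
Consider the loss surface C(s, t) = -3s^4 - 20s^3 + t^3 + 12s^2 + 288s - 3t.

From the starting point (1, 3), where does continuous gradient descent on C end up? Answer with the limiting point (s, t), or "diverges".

C is separable, so gradient descent decouples: s follows -∂C/∂s, t follows -∂C/∂t.
∂C/∂s = -12(s - 2)(s + 3)(s + 4); at s=1 this is 240, so s decreases.
∂C/∂t = 3(t - 1)(t + 1); at t=3 this is 24, so t decreases.
s converges to its nearest critical value -3 (a local min of the s-part); t converges to 1. The iterate converges to (-3, 1).

(-3, 1)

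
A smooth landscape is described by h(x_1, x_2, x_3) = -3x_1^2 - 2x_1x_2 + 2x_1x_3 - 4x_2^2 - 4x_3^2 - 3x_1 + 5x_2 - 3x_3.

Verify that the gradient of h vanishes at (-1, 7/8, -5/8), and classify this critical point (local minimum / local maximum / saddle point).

local maximum

∇h = (-6x_1 - 2x_2 + 2x_3 - 3, -2x_1 - 8x_2 + 5, 2x_1 - 8x_3 - 3); substituting (-1, 7/8, -5/8) gives ∇h = (0, 0, 0), so (-1, 7/8, -5/8) is indeed a critical point.
The Hessian is constant: H = [[-6, -2, 2], [-2, -8, 0], [2, 0, -8]].
Leading principal minors: Δ₁ = -6, Δ₂ = 44, Δ₃ = -320.
The minors alternate sign starting negative (−, +, −), so H is negative definite: a local maximum.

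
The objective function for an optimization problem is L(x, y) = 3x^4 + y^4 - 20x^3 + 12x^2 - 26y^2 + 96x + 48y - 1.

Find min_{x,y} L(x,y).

-414

L(x,y) separates as P(x) + Q(y) − 1, so its minimum is min P + min Q − 1.
P'(x) = 12(x - 4)(x - 2)(x + 1) vanishes at x ∈ {-1, 2, 4}; Q'(y) = 4(y - 3)(y - 1)(y + 4) vanishes at y ∈ {-4, 1, 3}.
Local minima of P (where P''>0): P(-1)=-61, P(4)=64. Local minima of Q: Q(-4)=-352, Q(3)=-9.
So the global minimum of L is P(-1) + Q(-4) − 1 = -61 − 352 − 1 = -414, attained at (-1, -4).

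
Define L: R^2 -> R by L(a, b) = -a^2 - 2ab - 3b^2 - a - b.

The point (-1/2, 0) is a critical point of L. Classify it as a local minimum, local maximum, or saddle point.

local maximum

The Hessian of L is constant: H = [[-2, -2], [-2, -6]].
det(H) = (-2)·(-6) − (-2)² = 8.
det(H) > 0 and tr(H) = -8 < 0, so H is negative definite and the point is a local maximum.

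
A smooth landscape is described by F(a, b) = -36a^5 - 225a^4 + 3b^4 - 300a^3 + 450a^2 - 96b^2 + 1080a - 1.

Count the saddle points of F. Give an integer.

F separates as a function of a plus a function of b, so ∇F=0 decouples.
∂F/∂a = -180(a - 1)(a + 1)(a + 2)(a + 3) = 0 at a ∈ {-3, -2, -1, 1}; ∂F/∂b = 12b(b - 4)(b + 4) = 0 at b ∈ {-4, 0, 4}.
The Hessian is diagonal: diag(F_aa, F_bb). Second derivatives: F_aa(-3)=1440, F_aa(-2)=-540, F_aa(-1)=720, F_aa(1)=-4320; F_bb(-4)=384, F_bb(0)=-192, F_bb(4)=384.
Saddle points occur where the two diagonal entries have opposite signs: (-3, 0), (-2, -4), (-2, 4), (-1, 0), (1, -4), (1, 4). Count: 6.

6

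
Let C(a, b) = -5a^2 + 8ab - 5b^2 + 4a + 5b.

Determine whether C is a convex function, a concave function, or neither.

C is quadratic, so its Hessian is the constant matrix H = [[-10, 8], [8, -10]].
det(H) = 36, tr(H) = -20.
det(H) > 0 and tr(H) < 0, so H is negative definite everywhere: concave.

concave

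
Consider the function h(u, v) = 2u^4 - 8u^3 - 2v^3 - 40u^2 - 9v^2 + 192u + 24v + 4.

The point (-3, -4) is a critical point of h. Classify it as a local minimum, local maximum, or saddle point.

local minimum

The mixed partial ∂²h/∂u∂v is 0, so the Hessian at any point is diag(h_uu, h_vv) = diag(8(3u^2 - 6u - 10), -6(2v + 3)).
At (-3, -4): H = diag(280, 30).
Both eigenvalues are positive, so H is positive definite: a local minimum.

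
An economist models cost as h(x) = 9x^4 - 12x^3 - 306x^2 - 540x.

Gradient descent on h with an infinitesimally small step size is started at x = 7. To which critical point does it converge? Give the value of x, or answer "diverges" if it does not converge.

5

h'(x) = 36(x - 5)(x + 1)(x + 3), so h'(7) = 5760.
Gradient descent moves in the -h' direction, i.e. x is decreasing.
The nearest critical point in that direction is x = 5, where h'' = 1728 > 0 (a local minimum). The iterate converges there.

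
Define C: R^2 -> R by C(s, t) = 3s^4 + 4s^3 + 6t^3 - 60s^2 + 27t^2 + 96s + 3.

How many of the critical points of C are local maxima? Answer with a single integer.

C separates as a function of s plus a function of t, so ∇C=0 decouples.
∂C/∂s = 12(s - 2)(s - 1)(s + 4) = 0 at s ∈ {-4, 1, 2}; ∂C/∂t = 18t(t + 3) = 0 at t ∈ {-3, 0}.
The Hessian is diagonal: diag(C_ss, C_tt). Second derivatives: C_ss(-4)=360, C_ss(1)=-60, C_ss(2)=72; C_tt(-3)=-54, C_tt(0)=54.
Local maxima occur where both diagonal entries negative: (1, -3). Count: 1.

1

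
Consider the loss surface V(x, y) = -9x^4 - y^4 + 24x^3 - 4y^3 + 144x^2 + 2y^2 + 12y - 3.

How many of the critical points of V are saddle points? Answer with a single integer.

V separates as a function of x plus a function of y, so ∇V=0 decouples.
∂V/∂x = -36x(x - 4)(x + 2) = 0 at x ∈ {-2, 0, 4}; ∂V/∂y = -4(y - 1)(y + 1)(y + 3) = 0 at y ∈ {-3, -1, 1}.
The Hessian is diagonal: diag(V_xx, V_yy). Second derivatives: V_xx(-2)=-432, V_xx(0)=288, V_xx(4)=-864; V_yy(-3)=-32, V_yy(-1)=16, V_yy(1)=-32.
Saddle points occur where the two diagonal entries have opposite signs: (-2, -1), (0, -3), (0, 1), (4, -1). Count: 4.

4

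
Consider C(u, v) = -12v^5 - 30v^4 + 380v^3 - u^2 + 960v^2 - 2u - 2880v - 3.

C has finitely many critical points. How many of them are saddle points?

2

C separates as a function of u plus a function of v, so ∇C=0 decouples.
∂C/∂u = -2(u + 1) = 0 at u ∈ {-1}; ∂C/∂v = -60(v - 4)(v - 1)(v + 3)(v + 4) = 0 at v ∈ {-4, -3, 1, 4}.
The Hessian is diagonal: diag(C_uu, C_vv). Second derivatives: C_uu(-1)=-2; C_vv(-4)=2400, C_vv(-3)=-1680, C_vv(1)=3600, C_vv(4)=-10080.
Saddle points occur where the two diagonal entries have opposite signs: (-1, -4), (-1, 1). Count: 2.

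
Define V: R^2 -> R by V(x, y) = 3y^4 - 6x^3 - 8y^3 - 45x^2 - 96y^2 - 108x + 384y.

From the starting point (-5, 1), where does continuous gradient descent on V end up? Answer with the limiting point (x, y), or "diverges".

(-3, -4)

V is separable, so gradient descent decouples: x follows -∂V/∂x, y follows -∂V/∂y.
∂V/∂x = -18(x + 2)(x + 3); at x=-5 this is -108, so x increases.
∂V/∂y = 12(y - 4)(y - 2)(y + 4); at y=1 this is 180, so y decreases.
x converges to its nearest critical value -3 (a local min of the x-part); y converges to -4. The iterate converges to (-3, -4).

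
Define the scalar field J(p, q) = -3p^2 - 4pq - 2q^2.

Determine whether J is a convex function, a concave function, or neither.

J is quadratic, so its Hessian is the constant matrix H = [[-6, -4], [-4, -4]].
det(H) = 8, tr(H) = -10.
det(H) > 0 and tr(H) < 0, so H is negative definite everywhere: concave.

concave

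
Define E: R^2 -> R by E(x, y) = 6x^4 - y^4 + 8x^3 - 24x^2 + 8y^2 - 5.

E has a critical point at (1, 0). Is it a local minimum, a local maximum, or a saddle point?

local minimum

The mixed partial ∂²E/∂x∂y is 0, so the Hessian at any point is diag(E_xx, E_yy) = diag(24(3x^2 + 2x - 2), 4(-3y^2 + 4)).
At (1, 0): H = diag(72, 16).
Both eigenvalues are positive, so H is positive definite: a local minimum.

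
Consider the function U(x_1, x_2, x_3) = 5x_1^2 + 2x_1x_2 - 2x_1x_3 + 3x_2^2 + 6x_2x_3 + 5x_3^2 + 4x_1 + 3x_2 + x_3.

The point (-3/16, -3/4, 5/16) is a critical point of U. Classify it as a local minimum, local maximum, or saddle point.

local minimum

The Hessian is constant: H = [[10, 2, -2], [2, 6, 6], [-2, 6, 10]].
Leading principal minors: Δ₁ = 10, Δ₂ = 56, Δ₃ = 128.
All leading minors are positive, so H is positive definite: a local minimum.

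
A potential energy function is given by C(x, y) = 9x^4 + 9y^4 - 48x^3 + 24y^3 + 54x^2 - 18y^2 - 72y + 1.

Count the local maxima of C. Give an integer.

1

C separates as a function of x plus a function of y, so ∇C=0 decouples.
∂C/∂x = 36x(x - 3)(x - 1) = 0 at x ∈ {0, 1, 3}; ∂C/∂y = 36(y - 1)(y + 1)(y + 2) = 0 at y ∈ {-2, -1, 1}.
The Hessian is diagonal: diag(C_xx, C_yy). Second derivatives: C_xx(0)=108, C_xx(1)=-72, C_xx(3)=216; C_yy(-2)=108, C_yy(-1)=-72, C_yy(1)=216.
Local maxima occur where both diagonal entries negative: (1, -1). Count: 1.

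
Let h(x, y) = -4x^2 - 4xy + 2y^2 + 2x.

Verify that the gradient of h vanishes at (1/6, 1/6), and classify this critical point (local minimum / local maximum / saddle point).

∇h = (-8x - 4y + 2, -4x + 4y); substituting (1/6, 1/6) gives ∇h = (0, 0), so (1/6, 1/6) is indeed a critical point.
The Hessian of h is constant: H = [[-8, -4], [-4, 4]].
det(H) = (-8)·4 − (-4)² = -48.
Since det(H) < 0, H is indefinite and the critical point is a saddle point.

saddle point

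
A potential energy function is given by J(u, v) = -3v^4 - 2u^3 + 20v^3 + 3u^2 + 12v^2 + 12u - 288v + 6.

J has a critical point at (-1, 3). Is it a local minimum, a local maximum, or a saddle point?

local minimum

The mixed partial ∂²J/∂u∂v is 0, so the Hessian at any point is diag(J_uu, J_vv) = diag(6(-2u + 1), 12(-3v^2 + 10v + 2)).
At (-1, 3): H = diag(18, 60).
Both eigenvalues are positive, so H is positive definite: a local minimum.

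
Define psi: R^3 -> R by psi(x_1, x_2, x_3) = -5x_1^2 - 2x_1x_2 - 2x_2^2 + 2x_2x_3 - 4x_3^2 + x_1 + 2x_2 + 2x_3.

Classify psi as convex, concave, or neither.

psi is quadratic, so its Hessian is the constant matrix H = [[-10, -2, 0], [-2, -4, 2], [0, 2, -8]].
Leading principal minors: -10, 36, -248.
Signs alternate −, +, − ⇒ H ≺ 0 ⇒ concave.

concave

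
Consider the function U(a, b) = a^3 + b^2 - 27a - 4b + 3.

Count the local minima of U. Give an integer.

U separates as a function of a plus a function of b, so ∇U=0 decouples.
∂U/∂a = 3(a - 3)(a + 3) = 0 at a ∈ {-3, 3}; ∂U/∂b = 2(b - 2) = 0 at b ∈ {2}.
The Hessian is diagonal: diag(U_aa, U_bb). Second derivatives: U_aa(-3)=-18, U_aa(3)=18; U_bb(2)=2.
Local minima occur where both diagonal entries positive: (3, 2). Count: 1.

1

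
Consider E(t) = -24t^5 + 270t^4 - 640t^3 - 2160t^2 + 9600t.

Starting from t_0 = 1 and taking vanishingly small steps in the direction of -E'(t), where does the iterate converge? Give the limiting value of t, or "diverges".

-2

E'(t) = -120(t - 5)(t - 4)(t - 2)(t + 2), so E'(1) = 4320.
Gradient descent moves in the -E' direction, i.e. t is decreasing.
The nearest critical point in that direction is t = -2, where E'' = 20160 > 0 (a local minimum). The iterate converges there.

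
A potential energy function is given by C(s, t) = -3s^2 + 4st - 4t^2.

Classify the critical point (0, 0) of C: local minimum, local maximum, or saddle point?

local maximum

The Hessian of C is constant: H = [[-6, 4], [4, -8]].
det(H) = (-6)·(-8) − 4² = 32.
det(H) > 0 and tr(H) = -14 < 0, so H is negative definite and the point is a local maximum.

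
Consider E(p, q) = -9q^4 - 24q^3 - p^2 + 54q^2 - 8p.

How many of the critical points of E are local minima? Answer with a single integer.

0

E separates as a function of p plus a function of q, so ∇E=0 decouples.
∂E/∂p = -2(p + 4) = 0 at p ∈ {-4}; ∂E/∂q = -36q(q - 1)(q + 3) = 0 at q ∈ {-3, 0, 1}.
The Hessian is diagonal: diag(E_pp, E_qq). Second derivatives: E_pp(-4)=-2; E_qq(-3)=-432, E_qq(0)=108, E_qq(1)=-144.
Local minima occur where both diagonal entries positive: none. Count: 0.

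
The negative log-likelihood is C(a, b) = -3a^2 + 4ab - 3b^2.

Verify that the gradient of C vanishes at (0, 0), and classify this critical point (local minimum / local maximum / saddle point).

local maximum

∇C = (-6a + 4b, 4a - 6b); substituting (0, 0) gives ∇C = (0, 0), so (0, 0) is indeed a critical point.
The Hessian of C is constant: H = [[-6, 4], [4, -6]].
det(H) = (-6)·(-6) − 4² = 20.
det(H) > 0 and tr(H) = -12 < 0, so H is negative definite and the point is a local maximum.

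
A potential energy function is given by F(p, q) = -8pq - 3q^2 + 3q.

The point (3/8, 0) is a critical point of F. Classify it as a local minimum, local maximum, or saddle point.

The Hessian of F is constant: H = [[0, -8], [-8, -6]].
det(H) = 0·(-6) − (-8)² = -64.
Since det(H) < 0, H is indefinite and the critical point is a saddle point.

saddle point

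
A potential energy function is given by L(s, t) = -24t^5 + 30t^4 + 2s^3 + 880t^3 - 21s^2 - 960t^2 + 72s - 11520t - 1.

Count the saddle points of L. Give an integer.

4

L separates as a function of s plus a function of t, so ∇L=0 decouples.
∂L/∂s = 6(s - 4)(s - 3) = 0 at s ∈ {3, 4}; ∂L/∂t = -120(t - 4)(t - 3)(t + 2)(t + 4) = 0 at t ∈ {-4, -2, 3, 4}.
The Hessian is diagonal: diag(L_ss, L_tt). Second derivatives: L_ss(3)=-6, L_ss(4)=6; L_tt(-4)=13440, L_tt(-2)=-7200, L_tt(3)=4200, L_tt(4)=-5760.
Saddle points occur where the two diagonal entries have opposite signs: (3, -4), (3, 3), (4, -2), (4, 4). Count: 4.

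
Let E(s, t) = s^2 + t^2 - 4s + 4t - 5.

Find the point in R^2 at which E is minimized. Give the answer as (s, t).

E(s,t) separates as P(s) + Q(t) − 5, so its minimum is min P + min Q − 5.
P'(s) = 2s - 4 vanishes at s ∈ {2}; Q'(t) = 2(t + 2) vanishes at t ∈ {-2}.
Local minima of P (where P''>0): P(2)=-4. Local minima of Q: Q(-2)=-4.
So the global minimum of E is P(2) + Q(-2) − 5 = -4 − 4 − 5 = -13, attained at (2, -2).

(2, -2)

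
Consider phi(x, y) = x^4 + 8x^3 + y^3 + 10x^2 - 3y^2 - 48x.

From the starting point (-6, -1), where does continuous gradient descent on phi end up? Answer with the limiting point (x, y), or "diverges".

diverges

phi is separable, so gradient descent decouples: x follows -∂phi/∂x, y follows -∂phi/∂y.
∂phi/∂x = 4(x - 1)(x + 3)(x + 4); at x=-6 this is -168, so x increases.
∂phi/∂y = 3y(y - 2); at y=-1 this is 9, so y decreases.
The y-coordinate has no critical point in that direction and runs off to infinity.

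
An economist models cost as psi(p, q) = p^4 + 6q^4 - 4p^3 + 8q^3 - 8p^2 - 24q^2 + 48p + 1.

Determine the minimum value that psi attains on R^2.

psi(p,q) separates as A(p) + B(q) + 1, so its minimum is min A + min B + 1.
A'(p) = 4(p - 3)(p - 2)(p + 2) vanishes at p ∈ {-2, 2, 3}; B'(q) = 24q(q - 1)(q + 2) vanishes at q ∈ {-2, 0, 1}.
Local minima of A (where A''>0): A(-2)=-80, A(3)=45. Local minima of B: B(-2)=-64, B(1)=-10.
So the global minimum of psi is A(-2) + B(-2) + 1 = -80 − 64 + 1 = -143, attained at (-2, -2).

-143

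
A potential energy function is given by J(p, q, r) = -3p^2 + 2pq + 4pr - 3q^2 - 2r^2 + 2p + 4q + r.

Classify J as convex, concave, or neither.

concave

J is quadratic, so its Hessian is the constant matrix H = [[-6, 2, 4], [2, -6, 0], [4, 0, -4]].
Leading principal minors: -6, 32, -32.
Signs alternate −, +, − ⇒ H ≺ 0 ⇒ concave.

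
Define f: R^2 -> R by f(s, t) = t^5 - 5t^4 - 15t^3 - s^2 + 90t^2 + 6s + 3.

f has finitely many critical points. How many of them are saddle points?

2

f separates as a function of s plus a function of t, so ∇f=0 decouples.
∂f/∂s = -2(s - 3) = 0 at s ∈ {3}; ∂f/∂t = 5t(t - 4)(t - 3)(t + 3) = 0 at t ∈ {-3, 0, 3, 4}.
The Hessian is diagonal: diag(f_ss, f_tt). Second derivatives: f_ss(3)=-2; f_tt(-3)=-630, f_tt(0)=180, f_tt(3)=-90, f_tt(4)=140.
Saddle points occur where the two diagonal entries have opposite signs: (3, 0), (3, 4). Count: 2.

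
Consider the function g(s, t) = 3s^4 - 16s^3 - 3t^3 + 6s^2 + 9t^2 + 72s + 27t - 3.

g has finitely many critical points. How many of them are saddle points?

3

g separates as a function of s plus a function of t, so ∇g=0 decouples.
∂g/∂s = 12(s - 3)(s - 2)(s + 1) = 0 at s ∈ {-1, 2, 3}; ∂g/∂t = -9(t - 3)(t + 1) = 0 at t ∈ {-1, 3}.
The Hessian is diagonal: diag(g_ss, g_tt). Second derivatives: g_ss(-1)=144, g_ss(2)=-36, g_ss(3)=48; g_tt(-1)=36, g_tt(3)=-36.
Saddle points occur where the two diagonal entries have opposite signs: (-1, 3), (2, -1), (3, 3). Count: 3.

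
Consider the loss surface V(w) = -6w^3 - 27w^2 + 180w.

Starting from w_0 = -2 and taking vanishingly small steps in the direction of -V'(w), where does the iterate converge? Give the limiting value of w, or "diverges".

V'(w) = -18(w - 2)(w + 5), so V'(-2) = 216.
Gradient descent moves in the -V' direction, i.e. w is decreasing.
The nearest critical point in that direction is w = -5, where V'' = 126 > 0 (a local minimum). The iterate converges there.

-5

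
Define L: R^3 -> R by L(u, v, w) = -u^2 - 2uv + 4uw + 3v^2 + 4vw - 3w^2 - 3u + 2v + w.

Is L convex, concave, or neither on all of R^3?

L is quadratic, so its Hessian is the constant matrix H = [[-2, -2, 4], [-2, 6, 4], [4, 4, -6]].
Leading principal minors: -2, -16, -32.
Neither pattern holds ⇒ H is indefinite ⇒ neither convex nor concave.

neither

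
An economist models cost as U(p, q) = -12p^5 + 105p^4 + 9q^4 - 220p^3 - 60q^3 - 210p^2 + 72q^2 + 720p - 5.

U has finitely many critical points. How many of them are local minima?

U separates as a function of p plus a function of q, so ∇U=0 decouples.
∂U/∂p = -60(p - 4)(p - 3)(p - 1)(p + 1) = 0 at p ∈ {-1, 1, 3, 4}; ∂U/∂q = 36q(q - 4)(q - 1) = 0 at q ∈ {0, 1, 4}.
The Hessian is diagonal: diag(U_pp, U_qq). Second derivatives: U_pp(-1)=2400, U_pp(1)=-720, U_pp(3)=480, U_pp(4)=-900; U_qq(0)=144, U_qq(1)=-108, U_qq(4)=432.
Local minima occur where both diagonal entries positive: (-1, 0), (-1, 4), (3, 0), (3, 4). Count: 4.

4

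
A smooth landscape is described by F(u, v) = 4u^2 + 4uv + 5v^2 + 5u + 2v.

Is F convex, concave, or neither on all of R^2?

convex

F is quadratic, so its Hessian is the constant matrix H = [[8, 4], [4, 10]].
det(H) = 64, tr(H) = 18.
det(H) > 0 and tr(H) > 0, so H is positive definite everywhere: convex.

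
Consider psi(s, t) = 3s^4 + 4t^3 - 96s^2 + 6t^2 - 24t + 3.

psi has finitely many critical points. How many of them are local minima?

psi separates as a function of s plus a function of t, so ∇psi=0 decouples.
∂psi/∂s = 12s(s - 4)(s + 4) = 0 at s ∈ {-4, 0, 4}; ∂psi/∂t = 12(t - 1)(t + 2) = 0 at t ∈ {-2, 1}.
The Hessian is diagonal: diag(psi_ss, psi_tt). Second derivatives: psi_ss(-4)=384, psi_ss(0)=-192, psi_ss(4)=384; psi_tt(-2)=-36, psi_tt(1)=36.
Local minima occur where both diagonal entries positive: (-4, 1), (4, 1). Count: 2.

2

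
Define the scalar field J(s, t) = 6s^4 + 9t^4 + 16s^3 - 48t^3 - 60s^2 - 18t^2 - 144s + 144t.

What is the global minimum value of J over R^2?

-784

J(s,t) separates as P(s) + Q(t), so its minimum is min P + min Q.
P'(s) = 24(s - 2)(s + 1)(s + 3) vanishes at s ∈ {-3, -1, 2}; Q'(t) = 36(t - 4)(t - 1)(t + 1) vanishes at t ∈ {-1, 1, 4}.
Local minima of P (where P''>0): P(-3)=-54, P(2)=-304. Local minima of Q: Q(-1)=-105, Q(4)=-480.
So the global minimum of J is P(2) + Q(4) = -304 − 480 = -784, attained at (2, 4).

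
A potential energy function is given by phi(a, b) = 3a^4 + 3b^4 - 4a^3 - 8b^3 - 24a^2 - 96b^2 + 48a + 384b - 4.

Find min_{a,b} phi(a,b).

phi(a,b) separates as P(a) + Q(b) − 4, so its minimum is min P + min Q − 4.
P'(a) = 12(a - 2)(a - 1)(a + 2) vanishes at a ∈ {-2, 1, 2}; Q'(b) = 12(b - 4)(b - 2)(b + 4) vanishes at b ∈ {-4, 2, 4}.
Local minima of P (where P''>0): P(-2)=-112, P(2)=16. Local minima of Q: Q(-4)=-1792, Q(4)=256.
So the global minimum of phi is P(-2) + Q(-4) − 4 = -112 − 1792 − 4 = -1908, attained at (-2, -4).

-1908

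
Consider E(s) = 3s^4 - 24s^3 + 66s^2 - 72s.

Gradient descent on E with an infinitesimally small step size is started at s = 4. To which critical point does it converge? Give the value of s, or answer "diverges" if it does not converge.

3

E'(s) = 12(s - 3)(s - 2)(s - 1), so E'(4) = 72.
Gradient descent moves in the -E' direction, i.e. s is decreasing.
The nearest critical point in that direction is s = 3, where E'' = 24 > 0 (a local minimum). The iterate converges there.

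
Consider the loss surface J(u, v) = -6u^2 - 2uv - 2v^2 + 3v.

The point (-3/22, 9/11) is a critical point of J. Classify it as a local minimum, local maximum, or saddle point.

local maximum

The Hessian of J is constant: H = [[-12, -2], [-2, -4]].
det(H) = (-12)·(-4) − (-2)² = 44.
det(H) > 0 and tr(H) = -16 < 0, so H is negative definite and the point is a local maximum.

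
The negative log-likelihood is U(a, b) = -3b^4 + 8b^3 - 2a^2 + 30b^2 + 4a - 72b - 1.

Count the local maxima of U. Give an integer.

U separates as a function of a plus a function of b, so ∇U=0 decouples.
∂U/∂a = -4(a - 1) = 0 at a ∈ {1}; ∂U/∂b = -12(b - 3)(b - 1)(b + 2) = 0 at b ∈ {-2, 1, 3}.
The Hessian is diagonal: diag(U_aa, U_bb). Second derivatives: U_aa(1)=-4; U_bb(-2)=-180, U_bb(1)=72, U_bb(3)=-120.
Local maxima occur where both diagonal entries negative: (1, -2), (1, 3). Count: 2.

2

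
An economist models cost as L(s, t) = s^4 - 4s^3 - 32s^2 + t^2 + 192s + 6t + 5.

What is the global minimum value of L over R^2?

L(s,t) separates as P(s) + Q(t) + 5, so its minimum is min P + min Q + 5.
P'(s) = 4(s - 4)(s - 3)(s + 4) vanishes at s ∈ {-4, 3, 4}; Q'(t) = 2(t + 3) vanishes at t ∈ {-3}.
Local minima of P (where P''>0): P(-4)=-768, P(4)=256. Local minima of Q: Q(-3)=-9.
So the global minimum of L is P(-4) + Q(-3) + 5 = -768 − 9 + 5 = -772, attained at (-4, -3).

-772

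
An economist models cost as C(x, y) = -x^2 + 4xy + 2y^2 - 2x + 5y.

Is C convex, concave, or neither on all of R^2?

C is quadratic, so its Hessian is the constant matrix H = [[-2, 4], [4, 4]].
det(H) = -24, tr(H) = 2.
det(H) < 0, so H is indefinite: neither convex nor concave.

neither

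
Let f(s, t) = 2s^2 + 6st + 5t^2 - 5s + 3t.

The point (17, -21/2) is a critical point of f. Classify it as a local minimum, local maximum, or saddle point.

local minimum

The Hessian of f is constant: H = [[4, 6], [6, 10]].
det(H) = 4·10 − 6² = 4.
det(H) > 0 and tr(H) = 14 > 0, so H is positive definite and the point is a local minimum.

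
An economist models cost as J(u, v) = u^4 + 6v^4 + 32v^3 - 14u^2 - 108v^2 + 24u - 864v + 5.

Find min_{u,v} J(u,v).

-2326

J(u,v) separates as P(u) + Q(v) + 5, so its minimum is min P + min Q + 5.
P'(u) = 4(u - 2)(u - 1)(u + 3) vanishes at u ∈ {-3, 1, 2}; Q'(v) = 24(v - 3)(v + 3)(v + 4) vanishes at v ∈ {-4, -3, 3}.
Local minima of P (where P''>0): P(-3)=-117, P(2)=8. Local minima of Q: Q(-4)=1216, Q(3)=-2214.
So the global minimum of J is P(-3) + Q(3) + 5 = -117 − 2214 + 5 = -2326, attained at (-3, 3).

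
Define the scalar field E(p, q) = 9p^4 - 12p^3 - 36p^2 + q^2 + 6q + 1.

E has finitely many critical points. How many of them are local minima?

E separates as a function of p plus a function of q, so ∇E=0 decouples.
∂E/∂p = 36p(p - 2)(p + 1) = 0 at p ∈ {-1, 0, 2}; ∂E/∂q = 2(q + 3) = 0 at q ∈ {-3}.
The Hessian is diagonal: diag(E_pp, E_qq). Second derivatives: E_pp(-1)=108, E_pp(0)=-72, E_pp(2)=216; E_qq(-3)=2.
Local minima occur where both diagonal entries positive: (-1, -3), (2, -3). Count: 2.

2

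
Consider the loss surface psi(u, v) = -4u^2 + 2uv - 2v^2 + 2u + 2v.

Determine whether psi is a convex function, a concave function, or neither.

psi is quadratic, so its Hessian is the constant matrix H = [[-8, 2], [2, -4]].
det(H) = 28, tr(H) = -12.
det(H) > 0 and tr(H) < 0, so H is negative definite everywhere: concave.

concave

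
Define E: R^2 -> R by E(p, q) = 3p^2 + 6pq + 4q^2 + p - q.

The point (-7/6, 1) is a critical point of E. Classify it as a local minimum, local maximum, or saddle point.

The Hessian of E is constant: H = [[6, 6], [6, 8]].
det(H) = 6·8 − 6² = 12.
det(H) > 0 and tr(H) = 14 > 0, so H is positive definite and the point is a local minimum.

local minimum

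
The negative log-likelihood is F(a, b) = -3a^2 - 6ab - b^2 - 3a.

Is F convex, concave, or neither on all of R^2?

neither

F is quadratic, so its Hessian is the constant matrix H = [[-6, -6], [-6, -2]].
det(H) = -24, tr(H) = -8.
det(H) < 0, so H is indefinite: neither convex nor concave.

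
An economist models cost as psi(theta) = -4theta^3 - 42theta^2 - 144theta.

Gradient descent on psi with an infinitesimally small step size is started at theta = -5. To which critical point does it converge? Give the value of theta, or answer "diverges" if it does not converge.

psi'(theta) = -12(theta + 3)(theta + 4), so psi'(-5) = -24.
Gradient descent moves in the -psi' direction, i.e. theta is increasing.
The nearest critical point in that direction is theta = -4, where psi'' = 12 > 0 (a local minimum). The iterate converges there.

-4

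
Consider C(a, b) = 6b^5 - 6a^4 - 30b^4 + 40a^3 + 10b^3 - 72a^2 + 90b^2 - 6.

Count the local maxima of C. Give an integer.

4

C separates as a function of a plus a function of b, so ∇C=0 decouples.
∂C/∂a = -24a(a - 3)(a - 2) = 0 at a ∈ {0, 2, 3}; ∂C/∂b = 30b(b - 3)(b - 2)(b + 1) = 0 at b ∈ {-1, 0, 2, 3}.
The Hessian is diagonal: diag(C_aa, C_bb). Second derivatives: C_aa(0)=-144, C_aa(2)=48, C_aa(3)=-72; C_bb(-1)=-360, C_bb(0)=180, C_bb(2)=-180, C_bb(3)=360.
Local maxima occur where both diagonal entries negative: (0, -1), (0, 2), (3, -1), (3, 2). Count: 4.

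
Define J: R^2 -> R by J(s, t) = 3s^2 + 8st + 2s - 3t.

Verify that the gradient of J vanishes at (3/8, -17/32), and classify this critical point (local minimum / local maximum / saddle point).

∇J = (6s + 8t + 2, 8s - 3); substituting (3/8, -17/32) gives ∇J = (0, 0), so (3/8, -17/32) is indeed a critical point.
The Hessian of J is constant: H = [[6, 8], [8, 0]].
det(H) = 6·0 − 8² = -64.
Since det(H) < 0, H is indefinite and the critical point is a saddle point.

saddle point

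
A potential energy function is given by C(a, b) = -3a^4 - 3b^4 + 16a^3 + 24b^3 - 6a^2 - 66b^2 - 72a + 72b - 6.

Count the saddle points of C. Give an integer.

C separates as a function of a plus a function of b, so ∇C=0 decouples.
∂C/∂a = -12(a - 3)(a - 2)(a + 1) = 0 at a ∈ {-1, 2, 3}; ∂C/∂b = -12(b - 3)(b - 2)(b - 1) = 0 at b ∈ {1, 2, 3}.
The Hessian is diagonal: diag(C_aa, C_bb). Second derivatives: C_aa(-1)=-144, C_aa(2)=36, C_aa(3)=-48; C_bb(1)=-24, C_bb(2)=12, C_bb(3)=-24.
Saddle points occur where the two diagonal entries have opposite signs: (-1, 2), (2, 1), (2, 3), (3, 2). Count: 4.

4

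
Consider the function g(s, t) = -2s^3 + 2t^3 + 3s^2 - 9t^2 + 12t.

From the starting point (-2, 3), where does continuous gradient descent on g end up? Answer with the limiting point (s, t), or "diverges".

g is separable, so gradient descent decouples: s follows -∂g/∂s, t follows -∂g/∂t.
∂g/∂s = -6s(s - 1); at s=-2 this is -36, so s increases.
∂g/∂t = 6(t - 2)(t - 1); at t=3 this is 12, so t decreases.
s converges to its nearest critical value 0 (a local min of the s-part); t converges to 2. The iterate converges to (0, 2).

(0, 2)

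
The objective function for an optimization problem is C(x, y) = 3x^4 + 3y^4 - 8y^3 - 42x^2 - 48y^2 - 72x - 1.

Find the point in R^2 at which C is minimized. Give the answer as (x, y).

(3, 4)

C(x,y) separates as P(x) + Q(y) − 1, so its minimum is min P + min Q − 1.
P'(x) = 12(x - 3)(x + 1)(x + 2) vanishes at x ∈ {-2, -1, 3}; Q'(y) = 12y(y - 4)(y + 2) vanishes at y ∈ {-2, 0, 4}.
Local minima of P (where P''>0): P(-2)=24, P(3)=-351. Local minima of Q: Q(-2)=-80, Q(4)=-512.
So the global minimum of C is P(3) + Q(4) − 1 = -351 − 512 − 1 = -864, attained at (3, 4).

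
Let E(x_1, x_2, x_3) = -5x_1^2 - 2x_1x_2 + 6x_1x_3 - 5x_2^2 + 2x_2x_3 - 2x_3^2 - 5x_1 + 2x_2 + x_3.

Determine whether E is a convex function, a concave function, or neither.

concave

E is quadratic, so its Hessian is the constant matrix H = [[-10, -2, 6], [-2, -10, 2], [6, 2, -4]].
Leading principal minors: -10, 96, -32.
Signs alternate −, +, − ⇒ H ≺ 0 ⇒ concave.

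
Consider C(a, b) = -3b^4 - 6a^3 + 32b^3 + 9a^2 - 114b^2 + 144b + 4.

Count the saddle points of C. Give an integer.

3

C separates as a function of a plus a function of b, so ∇C=0 decouples.
∂C/∂a = -18a(a - 1) = 0 at a ∈ {0, 1}; ∂C/∂b = -12(b - 4)(b - 3)(b - 1) = 0 at b ∈ {1, 3, 4}.
The Hessian is diagonal: diag(C_aa, C_bb). Second derivatives: C_aa(0)=18, C_aa(1)=-18; C_bb(1)=-72, C_bb(3)=24, C_bb(4)=-36.
Saddle points occur where the two diagonal entries have opposite signs: (0, 1), (0, 4), (1, 3). Count: 3.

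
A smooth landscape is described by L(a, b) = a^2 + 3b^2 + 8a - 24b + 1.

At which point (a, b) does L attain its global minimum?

L(a,b) separates as P(a) + Q(b) + 1, so its minimum is min P + min Q + 1.
P'(a) = 2a + 8 vanishes at a ∈ {-4}; Q'(b) = 6b - 24 vanishes at b ∈ {4}.
Local minima of P (where P''>0): P(-4)=-16. Local minima of Q: Q(4)=-48.
So the global minimum of L is P(-4) + Q(4) + 1 = -16 − 48 + 1 = -63, attained at (-4, 4).

(-4, 4)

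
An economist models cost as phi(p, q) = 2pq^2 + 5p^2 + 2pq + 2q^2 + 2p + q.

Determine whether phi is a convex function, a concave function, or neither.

The term 2pq^2 is cubic, so the Hessian is not constant.
∂²phi/∂q² = 4p + 4, which takes both signs as p varies (negative for sufficiently negative p). A diagonal entry of the Hessian changing sign means the Hessian is neither positive- nor negative-semidefinite on all of R^2.

neither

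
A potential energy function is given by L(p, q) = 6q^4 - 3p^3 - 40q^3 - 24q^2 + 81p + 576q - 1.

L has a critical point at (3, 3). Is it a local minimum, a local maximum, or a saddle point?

local maximum

The mixed partial ∂²L/∂p∂q is 0, so the Hessian at any point is diag(L_pp, L_qq) = diag(-18p, 24(3q^2 - 10q - 2)).
At (3, 3): H = diag(-54, -120).
Both eigenvalues are negative, so H is negative definite: a local maximum.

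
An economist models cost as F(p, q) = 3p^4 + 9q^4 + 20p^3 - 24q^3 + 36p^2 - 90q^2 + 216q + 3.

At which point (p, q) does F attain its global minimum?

(0, -2)

F(p,q) separates as A(p) + B(q) + 3, so its minimum is min A + min B + 3.
A'(p) = 12p(p + 2)(p + 3) vanishes at p ∈ {-3, -2, 0}; B'(q) = 36(q - 3)(q - 1)(q + 2) vanishes at q ∈ {-2, 1, 3}.
Local minima of A (where A''>0): A(-3)=27, A(0)=0. Local minima of B: B(-2)=-456, B(3)=-81.
So the global minimum of F is A(0) + B(-2) + 3 = 0 − 456 + 3 = -453, attained at (0, -2).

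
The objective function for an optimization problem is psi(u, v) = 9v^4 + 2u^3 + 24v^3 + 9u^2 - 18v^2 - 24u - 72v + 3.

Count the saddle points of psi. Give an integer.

3

psi separates as a function of u plus a function of v, so ∇psi=0 decouples.
∂psi/∂u = 6(u - 1)(u + 4) = 0 at u ∈ {-4, 1}; ∂psi/∂v = 36(v - 1)(v + 1)(v + 2) = 0 at v ∈ {-2, -1, 1}.
The Hessian is diagonal: diag(psi_uu, psi_vv). Second derivatives: psi_uu(-4)=-30, psi_uu(1)=30; psi_vv(-2)=108, psi_vv(-1)=-72, psi_vv(1)=216.
Saddle points occur where the two diagonal entries have opposite signs: (-4, -2), (-4, 1), (1, -1). Count: 3.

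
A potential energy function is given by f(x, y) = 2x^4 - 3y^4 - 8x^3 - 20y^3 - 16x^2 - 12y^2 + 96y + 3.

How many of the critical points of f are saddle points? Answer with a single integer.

f separates as a function of x plus a function of y, so ∇f=0 decouples.
∂f/∂x = 8x(x - 4)(x + 1) = 0 at x ∈ {-1, 0, 4}; ∂f/∂y = -12(y - 1)(y + 2)(y + 4) = 0 at y ∈ {-4, -2, 1}.
The Hessian is diagonal: diag(f_xx, f_yy). Second derivatives: f_xx(-1)=40, f_xx(0)=-32, f_xx(4)=160; f_yy(-4)=-120, f_yy(-2)=72, f_yy(1)=-180.
Saddle points occur where the two diagonal entries have opposite signs: (-1, -4), (-1, 1), (0, -2), (4, -4), (4, 1). Count: 5.

5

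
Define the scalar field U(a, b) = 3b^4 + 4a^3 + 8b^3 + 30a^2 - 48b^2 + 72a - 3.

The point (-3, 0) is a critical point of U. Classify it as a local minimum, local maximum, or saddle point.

The mixed partial ∂²U/∂a∂b is 0, so the Hessian at any point is diag(U_aa, U_bb) = diag(12(2a + 5), 12(3b^2 + 4b - 8)).
At (-3, 0): H = diag(-12, -96).
Both eigenvalues are negative, so H is negative definite: a local maximum.

local maximum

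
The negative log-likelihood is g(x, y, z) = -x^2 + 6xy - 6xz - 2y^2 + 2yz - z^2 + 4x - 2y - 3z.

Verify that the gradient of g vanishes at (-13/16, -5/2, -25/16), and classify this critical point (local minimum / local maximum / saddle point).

∇g = (-2x + 6y - 6z + 4, 6x - 4y + 2z - 2, -6x + 2y - 2z - 3); substituting (-13/16, -5/2, -25/16) gives ∇g = (0, 0, 0), so (-13/16, -5/2, -25/16) is indeed a critical point.
The Hessian is constant: H = [[-2, 6, -6], [6, -4, 2], [-6, 2, -2]].
Leading principal minors: Δ₁ = -2, Δ₂ = -28, Δ₃ = 64.
The minors fit neither the all-positive nor the alternating-sign pattern, so H is indefinite: a saddle point.

saddle point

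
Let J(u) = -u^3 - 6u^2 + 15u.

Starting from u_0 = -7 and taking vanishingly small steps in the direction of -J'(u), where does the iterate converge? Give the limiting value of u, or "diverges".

J'(u) = -3(u - 1)(u + 5), so J'(-7) = -48.
Gradient descent moves in the -J' direction, i.e. u is increasing.
The nearest critical point in that direction is u = -5, where J'' = 18 > 0 (a local minimum). The iterate converges there.

-5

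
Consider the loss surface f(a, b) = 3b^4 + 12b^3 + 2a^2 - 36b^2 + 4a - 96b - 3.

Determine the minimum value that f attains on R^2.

-197

f(a,b) separates as P(a) + Q(b) − 3, so its minimum is min P + min Q − 3.
P'(a) = 4a + 4 vanishes at a ∈ {-1}; Q'(b) = 12(b - 2)(b + 1)(b + 4) vanishes at b ∈ {-4, -1, 2}.
Local minima of P (where P''>0): P(-1)=-2. Local minima of Q: Q(-4)=-192, Q(2)=-192.
So the global minimum of f is P(-1) + Q(-4) − 3 = -2 − 192 − 3 = -197, attained at (-1, -4).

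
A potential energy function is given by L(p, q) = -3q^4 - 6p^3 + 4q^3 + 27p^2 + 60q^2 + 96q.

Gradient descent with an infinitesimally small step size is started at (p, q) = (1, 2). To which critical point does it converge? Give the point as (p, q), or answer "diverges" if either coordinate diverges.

(0, -1)

L is separable, so gradient descent decouples: p follows -∂L/∂p, q follows -∂L/∂q.
∂L/∂p = -18p(p - 3); at p=1 this is 36, so p decreases.
∂L/∂q = -12(q - 4)(q + 1)(q + 2); at q=2 this is 288, so q decreases.
p converges to its nearest critical value 0 (a local min of the p-part); q converges to -1. The iterate converges to (0, -1).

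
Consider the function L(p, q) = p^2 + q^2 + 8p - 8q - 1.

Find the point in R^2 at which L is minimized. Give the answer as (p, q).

L(p,q) separates as A(p) + B(q) − 1, so its minimum is min A + min B − 1.
A'(p) = 2p + 8 vanishes at p ∈ {-4}; B'(q) = 2q - 8 vanishes at q ∈ {4}.
Local minima of A (where A''>0): A(-4)=-16. Local minima of B: B(4)=-16.
So the global minimum of L is A(-4) + B(4) − 1 = -16 − 16 − 1 = -33, attained at (-4, 4).

(-4, 4)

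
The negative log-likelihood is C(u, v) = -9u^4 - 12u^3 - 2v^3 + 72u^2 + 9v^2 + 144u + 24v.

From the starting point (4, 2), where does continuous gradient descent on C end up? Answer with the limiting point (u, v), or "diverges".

diverges

C is separable, so gradient descent decouples: u follows -∂C/∂u, v follows -∂C/∂v.
∂C/∂u = -36(u - 2)(u + 1)(u + 2); at u=4 this is -2160, so u increases.
∂C/∂v = -6(v - 4)(v + 1); at v=2 this is 36, so v decreases.
The u-coordinate has no critical point in that direction and runs off to infinity.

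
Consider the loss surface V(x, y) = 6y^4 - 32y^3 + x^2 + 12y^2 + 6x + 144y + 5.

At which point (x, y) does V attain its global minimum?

V(x,y) separates as P(x) + Q(y) + 5, so its minimum is min P + min Q + 5.
P'(x) = 2x + 6 vanishes at x ∈ {-3}; Q'(y) = 24(y - 3)(y - 2)(y + 1) vanishes at y ∈ {-1, 2, 3}.
Local minima of P (where P''>0): P(-3)=-9. Local minima of Q: Q(-1)=-94, Q(3)=162.
So the global minimum of V is P(-3) + Q(-1) + 5 = -9 − 94 + 5 = -98, attained at (-3, -1).

(-3, -1)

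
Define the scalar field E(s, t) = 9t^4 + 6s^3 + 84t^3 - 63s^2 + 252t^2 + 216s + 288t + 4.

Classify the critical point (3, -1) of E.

saddle point

The mixed partial ∂²E/∂s∂t is 0, so the Hessian at any point is diag(E_ss, E_tt) = diag(18(2s - 7), 36(3t^2 + 14t + 14)).
At (3, -1): H = diag(-18, 108).
The eigenvalues have opposite signs, so H is indefinite: a saddle point.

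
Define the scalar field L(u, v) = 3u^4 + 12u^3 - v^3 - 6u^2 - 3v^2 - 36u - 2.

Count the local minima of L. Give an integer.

L separates as a function of u plus a function of v, so ∇L=0 decouples.
∂L/∂u = 12(u - 1)(u + 1)(u + 3) = 0 at u ∈ {-3, -1, 1}; ∂L/∂v = -3v(v + 2) = 0 at v ∈ {-2, 0}.
The Hessian is diagonal: diag(L_uu, L_vv). Second derivatives: L_uu(-3)=96, L_uu(-1)=-48, L_uu(1)=96; L_vv(-2)=6, L_vv(0)=-6.
Local minima occur where both diagonal entries positive: (-3, -2), (1, -2). Count: 2.

2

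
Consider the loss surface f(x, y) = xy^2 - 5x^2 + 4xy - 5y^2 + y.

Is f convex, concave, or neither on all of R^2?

neither

The term xy^2 is cubic, so the Hessian is not constant.
∂²f/∂y² = 2x - 10, which takes both signs as x varies (negative for sufficiently negative x). A diagonal entry of the Hessian changing sign means the Hessian is neither positive- nor negative-semidefinite on all of R^2.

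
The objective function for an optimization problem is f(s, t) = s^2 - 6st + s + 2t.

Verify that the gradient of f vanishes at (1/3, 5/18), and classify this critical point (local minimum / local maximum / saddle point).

∇f = (2s - 6t + 1, -6s + 2); substituting (1/3, 5/18) gives ∇f = (0, 0), so (1/3, 5/18) is indeed a critical point.
The Hessian of f is constant: H = [[2, -6], [-6, 0]].
det(H) = 2·0 − (-6)² = -36.
Since det(H) < 0, H is indefinite and the critical point is a saddle point.

saddle point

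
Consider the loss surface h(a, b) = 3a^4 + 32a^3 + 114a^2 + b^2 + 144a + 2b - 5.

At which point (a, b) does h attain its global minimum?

h(a,b) separates as P(a) + Q(b) − 5, so its minimum is min P + min Q − 5.
P'(a) = 12(a + 1)(a + 3)(a + 4) vanishes at a ∈ {-4, -3, -1}; Q'(b) = 2b + 2 vanishes at b ∈ {-1}.
Local minima of P (where P''>0): P(-4)=-32, P(-1)=-59. Local minima of Q: Q(-1)=-1.
So the global minimum of h is P(-1) + Q(-1) − 5 = -59 − 1 − 5 = -65, attained at (-1, -1).

(-1, -1)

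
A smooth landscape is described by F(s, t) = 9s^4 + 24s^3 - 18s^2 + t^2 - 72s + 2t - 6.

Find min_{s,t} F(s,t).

-64

F(s,t) separates as P(s) + Q(t) − 6, so its minimum is min P + min Q − 6.
P'(s) = 36(s - 1)(s + 1)(s + 2) vanishes at s ∈ {-2, -1, 1}; Q'(t) = 2(t + 1) vanishes at t ∈ {-1}.
Local minima of P (where P''>0): P(-2)=24, P(1)=-57. Local minima of Q: Q(-1)=-1.
So the global minimum of F is P(1) + Q(-1) − 6 = -57 − 1 − 6 = -64, attained at (1, -1).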